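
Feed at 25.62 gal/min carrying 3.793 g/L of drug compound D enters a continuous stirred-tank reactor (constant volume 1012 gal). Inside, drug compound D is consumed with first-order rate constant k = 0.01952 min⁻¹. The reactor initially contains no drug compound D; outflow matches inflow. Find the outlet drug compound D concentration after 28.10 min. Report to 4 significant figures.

1.534 g/L

Accumulation = in − out − consumed: V dC/dt = Q C_in − Q C − k V C.
This is linear with rate a = Q/V + k = 0.0448362 min⁻¹.
C_ss = Q C_in/(Q + kV) = 2.14167 g/L; C(t) = C_ss + (C₀ − C_ss) e^(−a t).
C(28.10) = 2.14167 + (-2.14167)·e^(−0.0448362·28.10) = 2.14167 + (-2.14167)·0.283683 = 1.53411 g/L.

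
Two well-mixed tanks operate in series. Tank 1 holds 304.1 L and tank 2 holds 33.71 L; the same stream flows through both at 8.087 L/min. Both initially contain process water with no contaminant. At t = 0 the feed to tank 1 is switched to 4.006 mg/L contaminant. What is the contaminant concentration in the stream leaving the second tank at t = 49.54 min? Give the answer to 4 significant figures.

Time constants: τᵢ = Vᵢ/Q for each well-mixed tank.
τ₁ = 304.1/8.087 = 37.6036 min; τ₂ = 33.71/8.087 = 4.16842 min.
Tank 1: C₁ = C_in(1 − e^(−t/τ₁)). Tank 2 (τ₁ ≠ τ₂): C₂ = C_in[1 − (τ₁ e^(−t/τ₁) − τ₂ e^(−t/τ₂))/(τ₁ − τ₂)].
At t = 49.54: e^(−t/τ₁) = 0.267823, e^(−t/τ₂) = 6.89576e-06.
C₂ = 4.006·[1 − (37.6036·0.267823 − 4.16842·6.89576e-06)/(33.4351)] = 4.006·0.698788 = 2.79934 mg/L.

2.799 mg/L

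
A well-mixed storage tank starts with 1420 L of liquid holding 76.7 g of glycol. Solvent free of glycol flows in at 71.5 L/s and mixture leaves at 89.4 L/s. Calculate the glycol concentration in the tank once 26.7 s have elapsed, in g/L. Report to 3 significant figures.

Total volume: dV/dt = Q_in − Q_out = -17.900 L/s, so V(t) = 1420 − 17.900 t and V(26.7) = 942.07 L.
Species balance (pure solvent in): dm/dt = −Q_out · m/V(t).
Separate: dm/m = −Q_out dt/V(t) ⇒ ln(m/m₀) = −(Q_out/(Q_in−Q_out)) ln(V/V₀).
m = m₀ (V₀/V)^(Q_out/(Q_in−Q_out)) = 76.7 × (1420/942.07)^(-4.9944) = 9.8802 g.
C = m/V = 9.8802/942.07 = 0.010488 g/L.

0.0105 g/L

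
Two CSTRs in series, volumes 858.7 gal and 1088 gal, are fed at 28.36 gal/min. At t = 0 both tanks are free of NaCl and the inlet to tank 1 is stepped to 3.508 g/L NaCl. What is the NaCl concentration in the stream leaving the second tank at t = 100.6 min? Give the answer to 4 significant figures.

Each tank obeys Vᵢ dCᵢ/dt = Q(Cᵢ₋₁ − Cᵢ), so τᵢ = Vᵢ/Q.
τ₁ = 858.7/28.36 = 30.2786 min; τ₂ = 1088/28.36 = 38.3639 min.
Solving the cascade with C₁(0)=C₂(0)=0 gives C₂(t) = C_in[1 − (τ₁ e^(−t/τ₁) − τ₂ e^(−t/τ₂))/(τ₁ − τ₂)].
At t = 100.6: e^(−t/τ₁) = 0.0360632, e^(−t/τ₂) = 0.0726387.
C₂ = 3.508·[1 − (30.2786·0.0360632 − 38.3639·0.0726387)/(-8.08533)] = 3.508·0.790391 = 2.77269 g/L.

2.773 g/L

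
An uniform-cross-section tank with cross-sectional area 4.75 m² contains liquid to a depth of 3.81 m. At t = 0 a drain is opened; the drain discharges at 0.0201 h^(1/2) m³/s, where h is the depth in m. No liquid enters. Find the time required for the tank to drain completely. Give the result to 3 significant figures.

With no inflow, A dh/dt = −0.0201 √h.
∫ h^(−1/2) dh = −(0.0201/A) ∫ dt, giving 2√h = 2√h₀ − (0.0201/A) t.
Set h = 0: 2√h₀ = (0.0201/A) t_empty ⇒ t_empty = 2A√h₀/0.0201.
t_empty = 2·4.75·√3.81/0.0201 = 9.5000·1.9519/0.0201 = 922.55 s.

923 s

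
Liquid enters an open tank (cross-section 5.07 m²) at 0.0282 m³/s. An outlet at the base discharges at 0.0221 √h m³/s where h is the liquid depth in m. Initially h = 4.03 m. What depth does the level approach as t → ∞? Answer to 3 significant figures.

Level balance: A dh/dt = 0.0282 − 0.0221 √h. Setting dh/dt = 0:
Q_in = 0.0221 √h_ss ⇒ √h_ss = 0.0282/0.0221 = 1.2760.
h_ss = 1.2760² = 1.6282 m. (Since h₀ = 4.03 m > h_ss, the level will fall toward this value.)

1.63 m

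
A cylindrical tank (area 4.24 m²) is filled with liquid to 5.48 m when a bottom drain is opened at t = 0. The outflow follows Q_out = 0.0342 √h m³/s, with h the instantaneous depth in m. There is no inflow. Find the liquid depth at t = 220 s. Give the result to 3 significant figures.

With no inflow, A dh/dt = −0.0342 √h.
This is separable: 2 d(√h)/dt = −0.0342/A, so √h = √h₀ − (0.0342/(2A)) t.
√h = √5.48 − 0.0342·220/(2·4.24) = 2.3409 − 0.88726 = 1.4537.
h = 1.4537² = 2.1132 m.

2.11 m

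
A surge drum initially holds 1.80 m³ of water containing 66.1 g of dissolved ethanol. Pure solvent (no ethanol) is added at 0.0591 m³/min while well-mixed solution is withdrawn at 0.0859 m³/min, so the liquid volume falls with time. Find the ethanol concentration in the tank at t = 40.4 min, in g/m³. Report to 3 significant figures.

Total volume: dV/dt = Q_in − Q_out = -0.026800 m³/min, so V(t) = 1.80 − 0.026800 t and V(40.4) = 0.71728 m³.
Solute balance: dm/dt = 0 − Q_out C = −Q_out m/V(t).
dm/m = −Q_out dt/(V₀ − 0.026800 t); integrating gives ln(m/m₀) = −(Q_out/(Q_in−Q_out)) ln(V/V₀).
m = m₀ (V₀/V)^(Q_out/(Q_in−Q_out)) = 66.1 × (1.80/0.71728)^(-3.2052) = 3.4629 g.
C = m/V = 3.4629/0.71728 = 4.8279 g/m³.

4.83 g/m³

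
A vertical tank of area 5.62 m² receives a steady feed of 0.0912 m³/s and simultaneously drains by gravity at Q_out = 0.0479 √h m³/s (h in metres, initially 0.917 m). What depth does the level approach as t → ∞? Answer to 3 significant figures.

Level balance: A dh/dt = 0.0912 − 0.0479 √h. Setting dh/dt = 0:
Q_in = 0.0479 √h_ss ⇒ √h_ss = 0.0912/0.0479 = 1.9040.
h_ss = 1.9040² = 3.6251 m. (Since h₀ = 0.917 m < h_ss, the level will rise toward this value.)

3.63 m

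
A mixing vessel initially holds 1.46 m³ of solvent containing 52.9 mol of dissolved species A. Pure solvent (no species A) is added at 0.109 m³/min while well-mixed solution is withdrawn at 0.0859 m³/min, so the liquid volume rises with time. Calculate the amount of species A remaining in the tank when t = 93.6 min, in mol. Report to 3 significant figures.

Let m(t) be the amount of species A. Volume: V(t) = V₀ + (Q_in − Q_out) t = 1.46 + 0.023100 t; V(93.6) = 3.6222 m³.
No species A enters, so dm/dt = −Q_out · (m/V).
Separate: dm/m = −Q_out dt/V(t) ⇒ ln(m/m₀) = −(Q_out/(Q_in−Q_out)) ln(V/V₀).
m = m₀ (V₀/V)^(Q_out/(Q_in−Q_out)) = 52.9 × (1.46/3.6222)^(3.7186) = 1.8032 mol.

1.80 mol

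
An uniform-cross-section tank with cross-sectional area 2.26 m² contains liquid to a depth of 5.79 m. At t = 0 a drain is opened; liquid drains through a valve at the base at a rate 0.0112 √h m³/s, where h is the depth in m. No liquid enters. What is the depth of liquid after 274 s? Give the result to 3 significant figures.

Unsteady balance on liquid volume: A dh/dt = −0.0112 √h.
∫ h^(−1/2) dh = −(0.0112/A) ∫ dt, giving 2√h = 2√h₀ − (0.0112/A) t.
√h = √5.79 − 0.0112·274/(2·2.26) = 2.4062 − 0.67894 = 1.7273.
h = 1.7273² = 2.9836 m.

2.98 m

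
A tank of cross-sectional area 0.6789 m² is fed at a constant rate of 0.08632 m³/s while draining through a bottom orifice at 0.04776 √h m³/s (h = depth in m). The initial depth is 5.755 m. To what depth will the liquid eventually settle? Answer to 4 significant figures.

3.267 m

Level balance: A dh/dt = 0.08632 − 0.04776 √h. Setting dh/dt = 0:
Q_in = 0.04776 √h_ss ⇒ √h_ss = 0.08632/0.04776 = 1.80737.
h_ss = 1.80737² = 3.26659 m. (Since h₀ = 5.755 m > h_ss, the level will fall toward this value.)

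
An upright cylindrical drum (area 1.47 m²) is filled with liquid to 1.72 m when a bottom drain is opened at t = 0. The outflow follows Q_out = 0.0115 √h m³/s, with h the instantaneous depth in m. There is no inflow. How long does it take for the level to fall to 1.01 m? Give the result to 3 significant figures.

78.4 s

A dh/dt = −Q_out = −0.0115 √h.
∫ h^(−1/2) dh = −(0.0115/A) ∫ dt, giving 2√h = 2√h₀ − (0.0115/A) t.
t = 2A(√h₀ − √h)/0.0115 = 2·1.47·(√1.72 − √1.01)/0.0115
  = 2.9400 × (1.3115 − 1.0050) / 0.0115 = 78.357 s.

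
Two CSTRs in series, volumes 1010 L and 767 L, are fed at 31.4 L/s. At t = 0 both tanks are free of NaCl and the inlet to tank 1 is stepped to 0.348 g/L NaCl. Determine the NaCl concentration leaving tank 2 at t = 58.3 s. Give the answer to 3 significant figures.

0.213 g/L

Species balance on tank i: dCᵢ/dt = (Cᵢ₋₁ − Cᵢ)/τᵢ with τᵢ = Vᵢ/Q.
τ₁ = 1010/31.4 = 32.166 s; τ₂ = 767/31.4 = 24.427 s.
Solving the cascade with C₁(0)=C₂(0)=0 gives C₂(t) = C_in[1 − (τ₁ e^(−t/τ₁) − τ₂ e^(−t/τ₂))/(τ₁ − τ₂)].
At t = 58.3: e^(−t/τ₁) = 0.16325, e^(−t/τ₂) = 0.091930.
C₂ = 0.348·[1 − (32.166·0.16325 − 24.427·0.091930)/(7.7389)] = 0.348·0.61165 = 0.21286 g/L.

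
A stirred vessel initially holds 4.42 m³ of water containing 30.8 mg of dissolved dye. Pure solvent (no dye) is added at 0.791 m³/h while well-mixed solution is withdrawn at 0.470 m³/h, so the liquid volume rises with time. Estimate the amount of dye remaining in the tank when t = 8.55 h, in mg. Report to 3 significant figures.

15.2 mg

Total volume: dV/dt = Q_in − Q_out = 0.32100 m³/h, so V(t) = 4.42 + 0.32100 t and V(8.55) = 7.1646 m³.
No dye enters, so dm/dt = −Q_out · (m/V).
dm/m = −Q_out dt/(V₀ + 0.32100 t); integrating gives ln(m/m₀) = −(Q_out/(Q_in−Q_out)) ln(V/V₀).
m = m₀ (V₀/V)^(Q_out/(Q_in−Q_out)) = 30.8 × (4.42/7.1646)^(1.4642) = 15.185 mg.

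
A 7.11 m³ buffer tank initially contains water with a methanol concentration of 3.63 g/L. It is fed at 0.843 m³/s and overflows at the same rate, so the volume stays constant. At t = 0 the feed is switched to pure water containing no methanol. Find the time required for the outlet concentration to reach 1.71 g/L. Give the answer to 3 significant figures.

Species balance: V dC/dt = Q(C_in − C) ⇒ τ = V/Q = 8.4342 s.
C(t) = C_in + (C₀ − C_in) e^(−t/τ). Set C = 1.71 and solve for t:
e^(−t/τ) = (C − C_in)/(C₀ − C_in) = (1.71 − 0)/(3.63 − 0) = 0.47107
t = −τ ln(…) = 8.4342 × 0.75274 = 6.3487 s.

6.35 s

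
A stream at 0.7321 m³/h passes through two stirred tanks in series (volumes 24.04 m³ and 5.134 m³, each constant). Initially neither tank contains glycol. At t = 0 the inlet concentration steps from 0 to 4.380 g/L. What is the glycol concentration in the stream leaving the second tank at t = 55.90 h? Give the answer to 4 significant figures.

Species balance on tank i: dCᵢ/dt = (Cᵢ₋₁ − Cᵢ)/τᵢ with τᵢ = Vᵢ/Q.
τ₁ = 24.04/0.7321 = 32.8370 h; τ₂ = 5.134/0.7321 = 7.01270 h.
Tank 1: C₁ = C_in(1 − e^(−t/τ₁)). Tank 2 (τ₁ ≠ τ₂): C₂ = C_in[1 − (τ₁ e^(−t/τ₁) − τ₂ e^(−t/τ₂))/(τ₁ − τ₂)].
At t = 55.90: e^(−t/τ₁) = 0.182256, e^(−t/τ₂) = 0.000345248.
C₂ = 4.380·[1 − (32.8370·0.182256 − 7.01270·0.000345248)/(25.8243)] = 4.380·0.768346 = 3.36536 g/L.

3.365 g/L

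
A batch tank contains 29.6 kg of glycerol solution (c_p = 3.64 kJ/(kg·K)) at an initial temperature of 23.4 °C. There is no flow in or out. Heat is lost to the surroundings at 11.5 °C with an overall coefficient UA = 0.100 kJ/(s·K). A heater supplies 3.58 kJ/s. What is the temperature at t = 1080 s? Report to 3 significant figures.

Unsteady energy balance on the tank contents: M c_p dT/dt = −UA(T − T_amb) + Q̇.
dT/dt = (T_ss − T)/τ with T_ss = T_amb + Q̇/UA = 11.5 + 3.58/0.100 = 47.300 °C, τ = M c_p/UA = 29.6·3.64/0.100 = 1077.4 s.
This is linear first-order; T(t) = T_ss + (T₀ − T_ss) e^(−t/τ).
T(1080) = 47.300 + (-23.900)·0.36701 = 38.529 °C.

38.5 °C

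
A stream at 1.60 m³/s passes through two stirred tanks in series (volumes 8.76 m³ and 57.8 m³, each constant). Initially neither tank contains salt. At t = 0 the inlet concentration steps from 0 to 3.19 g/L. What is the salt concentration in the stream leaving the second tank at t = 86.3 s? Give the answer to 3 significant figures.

2.85 g/L

Each tank obeys Vᵢ dCᵢ/dt = Q(Cᵢ₋₁ − Cᵢ), so τᵢ = Vᵢ/Q.
τ₁ = 8.76/1.60 = 5.4750 s; τ₂ = 57.8/1.60 = 36.125 s.
Tank 1: C₁ = C_in(1 − e^(−t/τ₁)). Tank 2 (τ₁ ≠ τ₂): C₂ = C_in[1 − (τ₁ e^(−t/τ₁) − τ₂ e^(−t/τ₂))/(τ₁ − τ₂)].
At t = 86.3: e^(−t/τ₁) = 1.4269e-07, e^(−t/τ₂) = 0.091728.
C₂ = 3.19·[1 − (5.4750·1.4269e-07 − 36.125·0.091728)/(-30.650)] = 3.19·0.89189 = 2.8451 g/L.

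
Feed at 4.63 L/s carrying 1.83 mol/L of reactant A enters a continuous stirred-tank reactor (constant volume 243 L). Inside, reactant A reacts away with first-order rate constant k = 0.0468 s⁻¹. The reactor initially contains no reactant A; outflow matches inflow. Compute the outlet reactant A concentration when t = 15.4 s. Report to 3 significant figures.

Species balance: V dC/dt = Q C_in − Q C − k V C.
dC/dt = (Q/V) C_in − (Q/V + k) C; effective rate a = Q/V + k = 0.019053 + 0.0468 = 0.065853 s⁻¹.
C_ss = Q C_in/(Q + kV) = 0.52948 mol/L; C(t) = C_ss + (C₀ − C_ss) e^(−a t).
C(15.4) = 0.52948 + (-0.52948)·e^(−0.065853·15.4) = 0.52948 + (-0.52948)·0.36271 = 0.33743 mol/L.

0.337 mol/L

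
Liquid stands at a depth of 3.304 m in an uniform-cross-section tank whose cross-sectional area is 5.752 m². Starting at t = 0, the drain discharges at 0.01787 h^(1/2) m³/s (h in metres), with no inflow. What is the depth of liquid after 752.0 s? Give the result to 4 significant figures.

0.4219 m

With no inflow, A dh/dt = −0.01787 √h.
Separate and integrate: 2(√h − √h₀) = −(0.01787/A) t.
√h = √3.304 − 0.01787·752.0/(2·5.752) = 1.81769 − 1.16814 = 0.649555.
h = 0.649555² = 0.421921 m.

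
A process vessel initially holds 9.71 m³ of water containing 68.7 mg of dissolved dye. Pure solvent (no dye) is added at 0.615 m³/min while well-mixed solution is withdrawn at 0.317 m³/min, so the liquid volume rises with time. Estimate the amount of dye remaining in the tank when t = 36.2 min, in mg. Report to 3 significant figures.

31.0 mg

Total volume: dV/dt = Q_in − Q_out = 0.29800 m³/min, so V(t) = 9.71 + 0.29800 t and V(36.2) = 20.498 m³.
Solute balance: dm/dt = 0 − Q_out C = −Q_out m/V(t).
Separate: dm/m = −Q_out dt/V(t) ⇒ ln(m/m₀) = −(Q_out/(Q_in−Q_out)) ln(V/V₀).
m = m₀ (V₀/V)^(Q_out/(Q_in−Q_out)) = 68.7 × (9.71/20.498)^(1.0638) = 31.030 mg.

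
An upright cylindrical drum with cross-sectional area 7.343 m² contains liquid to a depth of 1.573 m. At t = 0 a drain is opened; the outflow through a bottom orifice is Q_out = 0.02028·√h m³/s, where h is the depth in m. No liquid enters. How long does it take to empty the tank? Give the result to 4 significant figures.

908.2 s

Unsteady balance on liquid volume: A dh/dt = −0.02028 √h.
This is separable: 2 d(√h)/dt = −0.02028/A, so √h = √h₀ − (0.02028/(2A)) t.
Set h = 0: 2√h₀ = (0.02028/A) t_empty ⇒ t_empty = 2A√h₀/0.02028.
t_empty = 2·7.343·√1.573/0.02028 = 14.6860·1.25419/0.02028 = 908.239 s.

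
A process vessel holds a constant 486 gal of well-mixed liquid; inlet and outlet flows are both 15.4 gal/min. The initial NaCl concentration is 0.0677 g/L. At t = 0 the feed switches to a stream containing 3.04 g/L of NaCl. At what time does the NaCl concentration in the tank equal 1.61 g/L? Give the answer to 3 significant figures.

Species balance: V dC/dt = Q(C_in − C) ⇒ τ = V/Q = 31.558 min.
C(t) = C_in + (C₀ − C_in) e^(−t/τ). Set C = 1.61 and solve for t:
e^(−t/τ) = (C − C_in)/(C₀ − C_in) = (1.61 − 3.04)/(0.0677 − 3.04) = 0.48111
t = −τ ln(…) = 31.558 × 0.73166 = 23.090 min.

23.1 min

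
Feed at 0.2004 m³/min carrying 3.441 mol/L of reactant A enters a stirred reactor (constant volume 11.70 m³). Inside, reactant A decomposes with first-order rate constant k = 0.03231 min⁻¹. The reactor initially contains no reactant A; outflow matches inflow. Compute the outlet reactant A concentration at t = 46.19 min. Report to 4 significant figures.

1.071 mol/L

Accumulation = in − out − consumed: V dC/dt = Q C_in − Q C − k V C.
This is linear with rate a = Q/V + k = 0.0494382 min⁻¹.
C_ss = Q C_in/(Q + kV) = 1.19216 mol/L; C(t) = C_ss + (C₀ − C_ss) e^(−a t).
C(46.19) = 1.19216 + (-1.19216)·e^(−0.0494382·46.19) = 1.19216 + (-1.19216)·0.101922 = 1.07065 mol/L.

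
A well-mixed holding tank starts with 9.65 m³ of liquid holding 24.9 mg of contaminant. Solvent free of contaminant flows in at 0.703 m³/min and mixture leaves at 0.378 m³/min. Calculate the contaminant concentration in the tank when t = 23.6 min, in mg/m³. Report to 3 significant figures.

Let m(t) be the amount of contaminant. Volume: V(t) = V₀ + (Q_in − Q_out) t = 9.65 + 0.32500 t; V(23.6) = 17.320 m³.
Species balance (pure solvent in): dm/dt = −Q_out · m/V(t).
dm/m = −Q_out dt/(V₀ + 0.32500 t); integrating gives ln(m/m₀) = −(Q_out/(Q_in−Q_out)) ln(V/V₀).
m = m₀ (V₀/V)^(Q_out/(Q_in−Q_out)) = 24.9 × (9.65/17.320)^(1.1631) = 12.611 mg.
C = m/V = 12.611/17.320 = 0.72813 mg/m³.

0.728 mg/m³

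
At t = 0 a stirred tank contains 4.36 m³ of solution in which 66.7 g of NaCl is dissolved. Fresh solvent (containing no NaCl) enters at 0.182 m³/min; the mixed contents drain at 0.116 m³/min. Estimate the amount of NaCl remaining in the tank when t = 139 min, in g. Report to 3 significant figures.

9.11 g

Let m(t) be the amount of NaCl. Volume: V(t) = V₀ + (Q_in − Q_out) t = 4.36 + 0.066000 t; V(139) = 13.534 m³.
Solute balance: dm/dt = 0 − Q_out C = −Q_out m/V(t).
dm/m = −Q_out dt/(V₀ + 0.066000 t); integrating gives ln(m/m₀) = −(Q_out/(Q_in−Q_out)) ln(V/V₀).
m = m₀ (V₀/V)^(Q_out/(Q_in−Q_out)) = 66.7 × (4.36/13.534)^(1.7576) = 9.1097 g.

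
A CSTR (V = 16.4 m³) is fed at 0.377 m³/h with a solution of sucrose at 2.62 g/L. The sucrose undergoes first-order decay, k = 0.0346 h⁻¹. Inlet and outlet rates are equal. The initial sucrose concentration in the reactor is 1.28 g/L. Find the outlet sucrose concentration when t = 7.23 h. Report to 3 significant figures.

Species balance: V dC/dt = Q C_in − Q C − k V C.
dC/dt = (Q/V) C_in − (Q/V + k) C; effective rate a = Q/V + k = 0.022988 + 0.0346 = 0.057588 h⁻¹.
C_ss = Q C_in/(Q + kV) = 1.0458 g/L; C(t) = C_ss + (C₀ − C_ss) e^(−a t).
C(7.23) = 1.0458 + (0.23415)·e^(−0.057588·7.23) = 1.0458 + (0.23415)·0.65944 = 1.2003 g/L.

1.20 g/L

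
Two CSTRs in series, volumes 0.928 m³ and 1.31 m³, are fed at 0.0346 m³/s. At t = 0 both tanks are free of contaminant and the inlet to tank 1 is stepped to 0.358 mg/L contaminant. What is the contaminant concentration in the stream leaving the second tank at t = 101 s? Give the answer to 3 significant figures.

Species balance on tank i: dCᵢ/dt = (Cᵢ₋₁ − Cᵢ)/τᵢ with τᵢ = Vᵢ/Q.
τ₁ = 0.928/0.0346 = 26.821 s; τ₂ = 1.31/0.0346 = 37.861 s.
Solving the cascade with C₁(0)=C₂(0)=0 gives C₂(t) = C_in[1 − (τ₁ e^(−t/τ₁) − τ₂ e^(−t/τ₂))/(τ₁ − τ₂)].
At t = 101: e^(−t/τ₁) = 0.023151, e^(−t/τ₂) = 0.069416.
C₂ = 0.358·[1 − (26.821·0.023151 − 37.861·0.069416)/(-11.040)] = 0.358·0.81819 = 0.29291 mg/L.

0.293 mg/L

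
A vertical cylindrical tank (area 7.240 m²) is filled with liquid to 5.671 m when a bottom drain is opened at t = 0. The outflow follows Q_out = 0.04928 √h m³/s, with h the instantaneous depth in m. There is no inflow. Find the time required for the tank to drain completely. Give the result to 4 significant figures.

A dh/dt = −Q_out = −0.04928 √h.
Separate and integrate: 2(√h − √h₀) = −(0.04928/A) t.
Set h = 0: 2√h₀ = (0.04928/A) t_empty ⇒ t_empty = 2A√h₀/0.04928.
t_empty = 2·7.240·√5.671/0.04928 = 14.4800·2.38139/0.04928 = 699.725 s.

699.7 s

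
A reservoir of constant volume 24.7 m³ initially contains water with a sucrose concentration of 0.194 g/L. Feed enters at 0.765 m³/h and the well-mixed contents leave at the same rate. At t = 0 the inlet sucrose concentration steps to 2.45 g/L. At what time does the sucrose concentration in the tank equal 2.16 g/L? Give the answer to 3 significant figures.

Species balance: V dC/dt = Q(C_in − C) ⇒ τ = V/Q = 32.288 h.
C(t) = C_in + (C₀ − C_in) e^(−t/τ). Set C = 2.16 and solve for t:
e^(−t/τ) = (C − C_in)/(C₀ − C_in) = (2.16 − 2.45)/(0.194 − 2.45) = 0.12855
t = −τ ln(…) = 32.288 × 2.0515 = 66.237 h.

66.2 h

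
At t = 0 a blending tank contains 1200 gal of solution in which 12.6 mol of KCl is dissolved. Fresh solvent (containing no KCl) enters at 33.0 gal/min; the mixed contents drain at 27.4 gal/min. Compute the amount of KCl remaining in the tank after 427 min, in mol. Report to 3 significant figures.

0.0590 mol

Total volume: dV/dt = Q_in − Q_out = 5.6000 gal/min, so V(t) = 1200 + 5.6000 t and V(427) = 3591.2 gal.
No KCl enters, so dm/dt = −Q_out · (m/V).
Separate: dm/m = −Q_out dt/V(t) ⇒ ln(m/m₀) = −(Q_out/(Q_in−Q_out)) ln(V/V₀).
m = m₀ (V₀/V)^(Q_out/(Q_in−Q_out)) = 12.6 × (1200/3591.2)^(4.8929) = 0.059032 mol.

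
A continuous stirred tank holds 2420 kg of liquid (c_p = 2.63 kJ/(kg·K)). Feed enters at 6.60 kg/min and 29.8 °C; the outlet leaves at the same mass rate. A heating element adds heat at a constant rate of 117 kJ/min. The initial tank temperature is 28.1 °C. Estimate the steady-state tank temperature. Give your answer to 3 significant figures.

36.5 °C

M c_p dT/dt = ṁ c_p (T_in − T) + Q̇.
At steady state dT/dt = 0 ⇒ T_ss = T_in + Q̇/(ṁ c_p) = 29.8 + 117/(6.60·2.63) = 36.540 °C.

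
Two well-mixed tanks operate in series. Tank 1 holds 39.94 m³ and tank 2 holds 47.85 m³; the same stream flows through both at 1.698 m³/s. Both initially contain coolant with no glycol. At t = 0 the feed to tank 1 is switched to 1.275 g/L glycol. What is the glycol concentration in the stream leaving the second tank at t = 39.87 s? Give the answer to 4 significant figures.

0.5830 g/L

Time constants: τᵢ = Vᵢ/Q for each well-mixed tank.
τ₁ = 39.94/1.698 = 23.5218 s; τ₂ = 47.85/1.698 = 28.1802 s.
Tank 1: C₁ = C_in(1 − e^(−t/τ₁)). Tank 2 (τ₁ ≠ τ₂): C₂ = C_in[1 − (τ₁ e^(−t/τ₁) − τ₂ e^(−t/τ₂))/(τ₁ − τ₂)].
At t = 39.87: e^(−t/τ₁) = 0.183595, e^(−t/τ₂) = 0.242969.
C₂ = 1.275·[1 − (23.5218·0.183595 − 28.1802·0.242969)/(-4.65842)] = 1.275·0.457234 = 0.582974 g/L.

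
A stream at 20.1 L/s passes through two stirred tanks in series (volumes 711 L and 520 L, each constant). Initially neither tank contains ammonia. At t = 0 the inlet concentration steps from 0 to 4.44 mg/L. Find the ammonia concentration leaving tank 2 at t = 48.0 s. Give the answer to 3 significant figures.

2.08 mg/L

Time constants: τᵢ = Vᵢ/Q for each well-mixed tank.
τ₁ = 711/20.1 = 35.373 s; τ₂ = 520/20.1 = 25.871 s.
Tank 1: C₁ = C_in(1 − e^(−t/τ₁)). Tank 2 (τ₁ ≠ τ₂): C₂ = C_in[1 − (τ₁ e^(−t/τ₁) − τ₂ e^(−t/τ₂))/(τ₁ − τ₂)].
At t = 48.0: e^(−t/τ₁) = 0.25744, e^(−t/τ₂) = 0.15639.
C₂ = 4.44·[1 − (35.373·0.25744 − 25.871·0.15639)/(9.5025)] = 4.44·0.46745 = 2.0755 mg/L.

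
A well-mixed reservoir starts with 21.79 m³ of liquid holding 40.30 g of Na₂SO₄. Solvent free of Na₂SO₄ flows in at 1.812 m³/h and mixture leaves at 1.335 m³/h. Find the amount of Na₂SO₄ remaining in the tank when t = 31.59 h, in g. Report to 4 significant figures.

Total volume: dV/dt = Q_in − Q_out = 0.477000 m³/h, so V(t) = 21.79 + 0.477000 t and V(31.59) = 36.8584 m³.
Solute balance: dm/dt = 0 − Q_out C = −Q_out m/V(t).
Separate: dm/m = −Q_out dt/V(t) ⇒ ln(m/m₀) = −(Q_out/(Q_in−Q_out)) ln(V/V₀).
m = m₀ (V₀/V)^(Q_out/(Q_in−Q_out)) = 40.30 × (21.79/36.8584)^(2.79874) = 9.25570 g.

9.256 g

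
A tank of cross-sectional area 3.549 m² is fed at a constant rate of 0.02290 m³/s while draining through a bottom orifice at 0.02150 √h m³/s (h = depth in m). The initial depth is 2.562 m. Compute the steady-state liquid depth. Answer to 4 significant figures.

A dh/dt = Q_in − 0.02150 √h. Steady state requires inflow = outflow:
Q_in = 0.02150 √h_ss ⇒ √h_ss = 0.02290/0.02150 = 1.06512.
h_ss = 1.06512² = 1.13447 m. (Since h₀ = 2.562 m > h_ss, the level will fall toward this value.)

1.134 m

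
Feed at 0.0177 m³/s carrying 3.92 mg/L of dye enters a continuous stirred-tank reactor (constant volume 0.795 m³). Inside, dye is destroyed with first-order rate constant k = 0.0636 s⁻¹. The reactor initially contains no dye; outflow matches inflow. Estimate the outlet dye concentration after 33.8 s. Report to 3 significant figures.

0.961 mg/L

Species balance: V dC/dt = Q C_in − Q C − k V C.
This is linear with rate a = Q/V + k = 0.085864 s⁻¹.
C_ss = Q C_in/(Q + kV) = 1.0164 mg/L; C(t) = C_ss + (C₀ − C_ss) e^(−a t).
C(33.8) = 1.0164 + (-1.0164)·e^(−0.085864·33.8) = 1.0164 + (-1.0164)·0.054902 = 0.96063 mg/L.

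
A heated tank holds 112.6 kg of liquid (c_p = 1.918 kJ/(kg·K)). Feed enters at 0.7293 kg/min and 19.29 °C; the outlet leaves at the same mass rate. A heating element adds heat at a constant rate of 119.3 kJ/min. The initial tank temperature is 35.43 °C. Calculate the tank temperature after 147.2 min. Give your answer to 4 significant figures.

77.93 °C

M c_p dT/dt = ṁ c_p (T_in − T) + Q̇.
Rearrange: dT/dt = (T_ss − T)/τ with τ = M/ṁ = 154.395 min and T_ss = T_in + Q̇/(ṁ c_p) = 104.578 °C.
Solution: T(t) = T_ss + (T₀ − T_ss) e^(−t/τ).
T(147.2) = 104.578 + (-69.1475)·e^(−147.2/154.395) = 104.578 + (-69.1475)·0.385428 = 77.9262 °C.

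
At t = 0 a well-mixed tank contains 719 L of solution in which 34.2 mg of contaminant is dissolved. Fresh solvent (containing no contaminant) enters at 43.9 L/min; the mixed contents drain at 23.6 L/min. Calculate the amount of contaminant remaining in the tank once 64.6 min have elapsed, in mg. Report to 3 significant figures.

Total volume: dV/dt = Q_in − Q_out = 20.300 L/min, so V(t) = 719 + 20.300 t and V(64.6) = 2030.4 L.
Solute balance: dm/dt = 0 − Q_out C = −Q_out m/V(t).
Separate: dm/m = −Q_out dt/V(t) ⇒ ln(m/m₀) = −(Q_out/(Q_in−Q_out)) ln(V/V₀).
m = m₀ (V₀/V)^(Q_out/(Q_in−Q_out)) = 34.2 × (719/2030.4)^(1.1626) = 10.230 mg.

10.2 mg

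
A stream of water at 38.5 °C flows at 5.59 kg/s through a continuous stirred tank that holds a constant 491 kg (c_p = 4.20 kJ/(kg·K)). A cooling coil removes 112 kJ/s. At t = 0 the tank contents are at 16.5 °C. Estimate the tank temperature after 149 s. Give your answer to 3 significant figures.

30.6 °C

First-law balance (no shaft work): M c_p dT/dt = ṁ c_p (T_in − T) − 112.
τ = M/ṁ = 87.835 s; T_ss = T_in − Q̇/(ṁ c_p) = 38.5 − 112/(5.59·4.20) = 33.730 °C.
Integrating: T(t) = T_ss + (T₀ − T_ss) e^(−t/τ).
T(149) = 33.730 + (-17.230)·e^(−149/87.835) = 33.730 + (-17.230)·0.18335 = 30.571 °C.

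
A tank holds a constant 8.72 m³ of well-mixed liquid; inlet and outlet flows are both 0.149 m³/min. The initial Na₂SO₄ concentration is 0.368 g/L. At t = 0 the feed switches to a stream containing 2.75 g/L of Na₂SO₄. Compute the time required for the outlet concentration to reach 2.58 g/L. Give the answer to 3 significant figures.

Accumulation = in − out for the solute gives V dC/dt = Q(C_in − C), so τ = V/Q = 58.523 min.
C(t) = C_in + (C₀ − C_in) e^(−t/τ). Set C = 2.58 and solve for t:
e^(−t/τ) = (C − C_in)/(C₀ − C_in) = (2.58 − 2.75)/(0.368 − 2.75) = 0.071369
t = −τ ln(…) = 58.523 × 2.6399 = 154.50 min.

154 min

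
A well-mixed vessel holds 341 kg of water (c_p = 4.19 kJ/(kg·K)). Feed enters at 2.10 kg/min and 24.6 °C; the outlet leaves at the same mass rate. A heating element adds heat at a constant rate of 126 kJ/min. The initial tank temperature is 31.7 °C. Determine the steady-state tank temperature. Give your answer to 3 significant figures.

38.9 °C

M c_p dT/dt = ṁ c_p (T_in − T) + Q̇.
At steady state dT/dt = 0 ⇒ T_ss = T_in + Q̇/(ṁ c_p) = 24.6 + 126/(2.10·4.19) = 38.920 °C.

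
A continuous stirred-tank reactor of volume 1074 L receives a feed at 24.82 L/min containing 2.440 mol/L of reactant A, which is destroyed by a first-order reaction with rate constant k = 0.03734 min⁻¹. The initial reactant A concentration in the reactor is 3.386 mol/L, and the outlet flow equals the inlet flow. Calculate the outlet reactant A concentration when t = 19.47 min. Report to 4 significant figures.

Accumulation = in − out − consumed: V dC/dt = Q C_in − Q C − k V C.
This is linear with rate a = Q/V + k = 0.0604499 min⁻¹.
C_ss = Q C_in/(Q + kV) = 0.932807 mol/L; C(t) = C_ss + (C₀ − C_ss) e^(−a t).
C(19.47) = 0.932807 + (2.45319)·e^(−0.0604499·19.47) = 0.932807 + (2.45319)·0.308215 = 1.68892 mol/L.

1.689 mol/L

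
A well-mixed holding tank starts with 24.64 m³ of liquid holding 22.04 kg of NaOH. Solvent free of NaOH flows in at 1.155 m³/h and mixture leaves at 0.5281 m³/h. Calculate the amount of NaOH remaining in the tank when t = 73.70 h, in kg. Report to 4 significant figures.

Total volume: dV/dt = Q_in − Q_out = 0.626900 m³/h, so V(t) = 24.64 + 0.626900 t and V(73.70) = 70.8425 m³.
No NaOH enters, so dm/dt = −Q_out · (m/V).
Separate: dm/m = −Q_out dt/V(t) ⇒ ln(m/m₀) = −(Q_out/(Q_in−Q_out)) ln(V/V₀).
m = m₀ (V₀/V)^(Q_out/(Q_in−Q_out)) = 22.04 × (24.64/70.8425)^(0.842399) = 9.05404 kg.

9.054 kg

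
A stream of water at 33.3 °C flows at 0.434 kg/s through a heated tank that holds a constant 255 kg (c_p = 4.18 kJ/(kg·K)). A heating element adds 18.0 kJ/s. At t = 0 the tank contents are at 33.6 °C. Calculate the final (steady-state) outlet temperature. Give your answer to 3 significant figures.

First-law balance (no shaft work): M c_p dT/dt = ṁ c_p (T_in − T) + 18.0.
At steady state dT/dt = 0 ⇒ T_ss = T_in + Q̇/(ṁ c_p) = 33.3 + 18.0/(0.434·4.18) = 43.222 °C.

43.2 °C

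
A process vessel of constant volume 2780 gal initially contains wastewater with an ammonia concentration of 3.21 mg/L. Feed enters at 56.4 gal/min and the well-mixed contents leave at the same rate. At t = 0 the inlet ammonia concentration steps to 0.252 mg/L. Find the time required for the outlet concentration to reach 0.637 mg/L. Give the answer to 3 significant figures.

101 min

Accumulation = in − out for the solute gives V dC/dt = Q(C_in − C), so τ = V/Q = 49.291 min.
C(t) = C_in + (C₀ − C_in) e^(−t/τ). Set C = 0.637 and solve for t:
e^(−t/τ) = (C − C_in)/(C₀ − C_in) = (0.637 − 0.252)/(3.21 − 0.252) = 0.13016
t = −τ ln(…) = 49.291 × 2.0390 = 100.51 min.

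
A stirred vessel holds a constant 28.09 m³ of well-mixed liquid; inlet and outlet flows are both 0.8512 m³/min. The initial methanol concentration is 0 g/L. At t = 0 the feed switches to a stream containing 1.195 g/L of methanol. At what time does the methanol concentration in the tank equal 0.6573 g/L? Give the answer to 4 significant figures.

26.35 min

Species balance: V dC/dt = Q(C_in − C) ⇒ τ = V/Q = 33.0005 min.
C(t) = C_in + (C₀ − C_in) e^(−t/τ). Set C = 0.6573 and solve for t:
e^(−t/τ) = (C − C_in)/(C₀ − C_in) = (0.6573 − 1.195)/(0 − 1.195) = 0.449958
t = −τ ln(…) = 33.0005 × 0.798601 = 26.3542 min.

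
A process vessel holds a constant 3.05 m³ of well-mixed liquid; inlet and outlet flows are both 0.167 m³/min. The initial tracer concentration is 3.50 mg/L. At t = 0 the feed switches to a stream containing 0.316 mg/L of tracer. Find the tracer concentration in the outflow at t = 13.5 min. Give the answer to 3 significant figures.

Transient balance on the dissolved component: V dC/dt = Q(C_in − C).
Time constant τ = V/Q = 3.05/0.167 = 18.263 min.
This is linear first-order; C(t) = C_in + (C₀ − C_in) e^(−t/τ).
C(13.5) = 0.316 + (3.50 − 0.316)·e^(−13.5/18.263) = 0.316 + (3.1840)·0.47751 = 1.8364 mg/L.

1.84 mg/L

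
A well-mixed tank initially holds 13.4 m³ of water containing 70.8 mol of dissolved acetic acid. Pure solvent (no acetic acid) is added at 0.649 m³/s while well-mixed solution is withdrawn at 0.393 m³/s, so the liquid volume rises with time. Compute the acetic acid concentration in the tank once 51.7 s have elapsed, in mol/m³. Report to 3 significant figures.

0.926 mol/m³

Let m(t) be the amount of acetic acid. Volume: V(t) = V₀ + (Q_in − Q_out) t = 13.4 + 0.25600 t; V(51.7) = 26.635 m³.
Solute balance: dm/dt = 0 − Q_out C = −Q_out m/V(t).
dm/m = −Q_out dt/(V₀ + 0.25600 t); integrating gives ln(m/m₀) = −(Q_out/(Q_in−Q_out)) ln(V/V₀).
m = m₀ (V₀/V)^(Q_out/(Q_in−Q_out)) = 70.8 × (13.4/26.635)^(1.5352) = 24.661 mol.
C = m/V = 24.661/26.635 = 0.92589 mol/m³.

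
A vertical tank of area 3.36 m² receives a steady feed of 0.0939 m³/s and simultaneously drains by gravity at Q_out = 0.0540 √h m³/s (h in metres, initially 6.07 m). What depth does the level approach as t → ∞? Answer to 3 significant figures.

3.02 m

Volume balance on the tank: A dh/dt = Q_in − 0.0540 √h. At steady state dh/dt = 0:
Q_in = 0.0540 √h_ss ⇒ √h_ss = 0.0939/0.0540 = 1.7389.
h_ss = 1.7389² = 3.0237 m. (Since h₀ = 6.07 m > h_ss, the level will fall toward this value.)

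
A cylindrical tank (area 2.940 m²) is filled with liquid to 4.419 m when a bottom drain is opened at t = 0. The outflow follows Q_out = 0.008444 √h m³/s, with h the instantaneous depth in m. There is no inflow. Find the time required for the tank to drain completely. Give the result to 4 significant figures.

1464 s

A dh/dt = −Q_out = −0.008444 √h.
∫ h^(−1/2) dh = −(0.008444/A) ∫ dt, giving 2√h = 2√h₀ − (0.008444/A) t.
Tank is empty when √h = 0: t_empty = 2A√h₀/0.008444.
t_empty = 2·2.940·√4.419/0.008444 = 5.88000·2.10214/0.008444 = 1463.83 s.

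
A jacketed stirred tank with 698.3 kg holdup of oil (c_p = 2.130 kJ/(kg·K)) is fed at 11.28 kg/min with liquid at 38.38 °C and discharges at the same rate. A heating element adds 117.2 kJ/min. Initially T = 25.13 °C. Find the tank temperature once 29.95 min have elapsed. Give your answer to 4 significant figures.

M c_p dT/dt = ṁ c_p (T_in − T) + Q̇.
τ = M/ṁ = 61.9060 min; T_ss = T_in + Q̇/(ṁ c_p) = 38.38 + 117.2/(11.28·2.130) = 43.2580 °C.
Integrating: T(t) = T_ss + (T₀ − T_ss) e^(−t/τ).
T(29.95) = 43.2580 + (-18.1280)·e^(−29.95/61.9060) = 43.2580 + (-18.1280)·0.616438 = 32.0832 °C.

32.08 °C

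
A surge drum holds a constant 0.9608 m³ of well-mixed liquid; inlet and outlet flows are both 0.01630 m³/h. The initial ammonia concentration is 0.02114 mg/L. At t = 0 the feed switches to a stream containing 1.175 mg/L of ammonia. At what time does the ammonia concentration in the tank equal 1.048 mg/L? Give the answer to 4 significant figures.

130.1 h

Species balance: V dC/dt = Q(C_in − C) ⇒ τ = V/Q = 58.9448 h.
C(t) = C_in + (C₀ − C_in) e^(−t/τ). Set C = 1.048 and solve for t:
e^(−t/τ) = (C − C_in)/(C₀ − C_in) = (1.048 − 1.175)/(0.02114 − 1.175) = 0.110065
t = −τ ln(…) = 58.9448 × 2.20668 = 130.072 h.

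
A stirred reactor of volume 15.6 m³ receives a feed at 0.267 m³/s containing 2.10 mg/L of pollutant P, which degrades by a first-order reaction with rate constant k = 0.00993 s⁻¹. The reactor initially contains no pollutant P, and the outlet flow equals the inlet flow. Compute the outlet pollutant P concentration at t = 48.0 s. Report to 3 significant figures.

V dC/dt = Q(C_in − C) − k V C.
This is linear with rate a = Q/V + k = 0.027045 s⁻¹.
C_ss = Q C_in/(Q + kV) = 1.3290 mg/L; C(t) = C_ss + (C₀ − C_ss) e^(−a t).
C(48.0) = 1.3290 + (-1.3290)·e^(−0.027045·48.0) = 1.3290 + (-1.3290)·0.27303 = 0.96612 mg/L.

0.966 mg/L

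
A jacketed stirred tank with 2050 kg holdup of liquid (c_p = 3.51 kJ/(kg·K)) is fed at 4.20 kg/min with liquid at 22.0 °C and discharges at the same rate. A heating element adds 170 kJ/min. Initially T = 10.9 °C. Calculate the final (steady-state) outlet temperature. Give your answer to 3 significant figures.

33.5 °C

Unsteady energy balance on the tank contents: M c_p dT/dt = ṁ c_p (T_in − T) + 170.
At steady state dT/dt = 0 ⇒ T_ss = T_in + Q̇/(ṁ c_p) = 22.0 + 170/(4.20·3.51) = 33.532 °C.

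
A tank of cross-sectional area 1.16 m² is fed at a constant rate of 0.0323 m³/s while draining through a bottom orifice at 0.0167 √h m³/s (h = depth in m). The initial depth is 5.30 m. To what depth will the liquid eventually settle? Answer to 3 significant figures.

3.74 m

Accumulation of liquid (constant cross-section A): A dh/dt = Q_in − 0.0167 √h. At steady state dh/dt = 0:
Q_in = 0.0167 √h_ss ⇒ √h_ss = 0.0323/0.0167 = 1.9341.
h_ss = 1.9341² = 3.7409 m. (Since h₀ = 5.30 m > h_ss, the level will fall toward this value.)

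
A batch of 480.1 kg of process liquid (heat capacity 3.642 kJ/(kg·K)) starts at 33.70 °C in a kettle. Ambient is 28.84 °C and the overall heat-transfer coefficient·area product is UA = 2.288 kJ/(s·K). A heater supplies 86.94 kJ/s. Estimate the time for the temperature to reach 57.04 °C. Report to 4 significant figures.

M c_p dT/dt = −UA(T − T_amb) + Q̇.
τ = M c_p/UA = 764.215 s; T_ss = T_amb + Q̇/UA = 28.84 + 86.94/2.288 = 66.8383 °C.
T(t) = T_ss + (T₀ − T_ss)e^(−t/τ); set T = 57.04:
t = −τ ln[(T − T_ss)/(T₀ − T_ss)] = −764.215 · ln(0.295678) = 931.184 s.

931.2 s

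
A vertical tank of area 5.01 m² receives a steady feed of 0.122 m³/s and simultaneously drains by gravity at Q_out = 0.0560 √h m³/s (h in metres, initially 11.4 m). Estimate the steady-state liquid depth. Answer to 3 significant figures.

Level balance: A dh/dt = 0.122 − 0.0560 √h. Setting dh/dt = 0:
Q_in = 0.0560 √h_ss ⇒ √h_ss = 0.122/0.0560 = 2.1786.
h_ss = 2.1786² = 4.7462 m. (Since h₀ = 11.4 m > h_ss, the level will fall toward this value.)

4.75 m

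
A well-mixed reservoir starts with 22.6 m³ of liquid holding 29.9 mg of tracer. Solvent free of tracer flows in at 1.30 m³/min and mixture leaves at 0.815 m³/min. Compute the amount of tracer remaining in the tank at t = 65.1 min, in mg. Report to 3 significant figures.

Let m(t) be the amount of tracer. Volume: V(t) = V₀ + (Q_in − Q_out) t = 22.6 + 0.48500 t; V(65.1) = 54.174 m³.
Species balance (pure solvent in): dm/dt = −Q_out · m/V(t).
dm/m = −Q_out dt/(V₀ + 0.48500 t); integrating gives ln(m/m₀) = −(Q_out/(Q_in−Q_out)) ln(V/V₀).
m = m₀ (V₀/V)^(Q_out/(Q_in−Q_out)) = 29.9 × (22.6/54.174)^(1.6804) = 6.8811 mg.

6.88 mg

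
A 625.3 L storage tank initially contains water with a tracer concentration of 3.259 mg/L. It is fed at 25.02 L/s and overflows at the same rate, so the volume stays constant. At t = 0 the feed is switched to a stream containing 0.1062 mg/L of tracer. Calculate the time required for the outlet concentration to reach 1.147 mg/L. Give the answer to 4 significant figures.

Species balance: V dC/dt = Q(C_in − C) ⇒ τ = V/Q = 24.9920 s.
C(t) = C_in + (C₀ − C_in) e^(−t/τ). Set C = 1.147 and solve for t:
e^(−t/τ) = (C − C_in)/(C₀ − C_in) = (1.147 − 0.1062)/(3.259 − 0.1062) = 0.330119
t = −τ ln(…) = 24.9920 × 1.10830 = 27.6987 s.

27.70 s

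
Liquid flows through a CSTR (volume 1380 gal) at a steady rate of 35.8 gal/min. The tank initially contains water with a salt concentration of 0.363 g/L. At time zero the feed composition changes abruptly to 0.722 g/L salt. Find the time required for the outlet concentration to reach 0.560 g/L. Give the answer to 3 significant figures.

30.7 min

Species balance on the tank: V dC/dt = Q(C_in − C), so τ = V/Q = 38.547 min.
C(t) = C_in + (C₀ − C_in) e^(−t/τ). Set C = 0.560 and solve for t:
e^(−t/τ) = (C − C_in)/(C₀ − C_in) = (0.560 − 0.722)/(0.363 − 0.722) = 0.45125
t = −τ ln(…) = 38.547 × 0.79573 = 30.673 min.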